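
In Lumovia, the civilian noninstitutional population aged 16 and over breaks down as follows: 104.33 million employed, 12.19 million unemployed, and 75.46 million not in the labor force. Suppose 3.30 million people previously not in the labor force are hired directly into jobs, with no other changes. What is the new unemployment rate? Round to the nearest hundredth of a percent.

New unemployment rate ≈ 10.17%.

Initially, labor force = 104.33 + 12.19 = 116.52 million, so u = 12.19/116.52 = 10.46%.
After the change, employed and labor force both rise by 3.30; unemployed unchanged → E = 107.63, U = 12.19, labor force = 119.82 million.
New unemployment rate = 12.19 / 119.82 = 10.17%.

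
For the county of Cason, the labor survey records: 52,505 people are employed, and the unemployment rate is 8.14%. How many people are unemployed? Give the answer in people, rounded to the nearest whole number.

Let U be the number unemployed. The labor force is E + U, and U/(E+U) = 0.0814.
So U = 0.0814 × 52,505 / (1 − 0.0814) = 4273.91 / 0.9186 ≈ 4,653.

About 4,653 are unemployed.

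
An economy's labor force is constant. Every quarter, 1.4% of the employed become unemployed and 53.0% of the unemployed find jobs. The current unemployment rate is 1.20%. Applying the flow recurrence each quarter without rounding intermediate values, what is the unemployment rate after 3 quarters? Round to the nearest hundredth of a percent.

With a fixed labor force, u_{t+1} = u_t + s·(1−u_t) − f·u_t = u_t·(1−s−f) + s.
Here 1−s−f = 0.456 and s = 0.014.
u_1 = 0.012000 × 0.456 + 0.014 = 0.019472.
u_2 = 0.019472 × 0.456 + 0.014 = 0.022879.
u_3 = 0.022879 × 0.456 + 0.014 = 0.024433.

Unemployment rate after three quarters ≈ 2.44%.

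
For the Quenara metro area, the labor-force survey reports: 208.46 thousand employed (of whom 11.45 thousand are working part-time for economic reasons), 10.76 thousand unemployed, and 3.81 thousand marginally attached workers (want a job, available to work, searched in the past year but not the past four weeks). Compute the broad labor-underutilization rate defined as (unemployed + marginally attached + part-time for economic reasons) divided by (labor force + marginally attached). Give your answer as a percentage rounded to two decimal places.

Broad underutilization rate ≈ 11.67%.

Labor force = 208.46 + 10.76 = 219.22 thousand.
Numerator = 10.76 + 3.81 + 11.45 = 26.02 thousand.
Denominator = 219.22 + 3.81 = 223.03 thousand.
Broad rate = 26.02 / 223.03 = 11.67%.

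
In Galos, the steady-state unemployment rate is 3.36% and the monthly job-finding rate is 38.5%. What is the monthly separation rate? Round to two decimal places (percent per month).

Separation rate ≈ 1.34% per month.

From u* = s/(s+f): s = u·f/(1−u).
s = 0.0336 × 38.5 / (1 − 0.0336) = 1.2936 / 0.9664 ≈ 1.34% per month.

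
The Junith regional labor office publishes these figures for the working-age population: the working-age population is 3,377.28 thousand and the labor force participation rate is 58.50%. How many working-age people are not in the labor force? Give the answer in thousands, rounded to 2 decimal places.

About 1,401.57 thousand are not in the labor force.

Share not in the labor force = 1 − 0.5850 = 0.4150.
Not in labor force = 0.4150 × 3,377.28 ≈ 1,401.57 thousand.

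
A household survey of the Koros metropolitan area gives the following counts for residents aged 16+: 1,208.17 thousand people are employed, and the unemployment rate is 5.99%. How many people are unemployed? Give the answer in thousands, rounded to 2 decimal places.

About 76.98 thousand are unemployed.

Let U be the number unemployed. The labor force is E + U, and U/(E+U) = 0.0599.
So U = 0.0599 × 1,208.17 / (1 − 0.0599) = 72.3694 / 0.9401 ≈ 76.98 thousand.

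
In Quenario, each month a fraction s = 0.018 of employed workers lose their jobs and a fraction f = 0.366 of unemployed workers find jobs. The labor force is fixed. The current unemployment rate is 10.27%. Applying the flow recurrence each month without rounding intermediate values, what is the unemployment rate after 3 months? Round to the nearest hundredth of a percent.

Unemployment rate after three months ≈ 5.99%.

With a fixed labor force, u_{t+1} = u_t + s·(1−u_t) − f·u_t = u_t·(1−s−f) + s.
Here 1−s−f = 0.616 and s = 0.018.
u_1 = 0.102700 × 0.616 + 0.018 = 0.081263.
u_2 = 0.081263 × 0.616 + 0.018 = 0.068058.
u_3 = 0.068058 × 0.616 + 0.018 = 0.059924.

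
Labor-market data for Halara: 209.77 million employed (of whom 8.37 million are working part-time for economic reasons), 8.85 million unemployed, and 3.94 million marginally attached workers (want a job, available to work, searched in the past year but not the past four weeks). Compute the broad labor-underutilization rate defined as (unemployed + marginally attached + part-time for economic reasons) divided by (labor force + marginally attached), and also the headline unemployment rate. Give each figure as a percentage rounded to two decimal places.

Labor force = 209.77 + 8.85 = 218.62 million.
Numerator = 8.85 + 3.94 + 8.37 = 21.16 million.
Denominator = 218.62 + 3.94 = 222.56 million.
Broad rate = 21.16 / 222.56 = 9.51%.
Headline unemployment rate = 8.85 / 218.62 = 4.05%.

Broad underutilization rate ≈ 9.51%; headline unemployment rate ≈ 4.05%.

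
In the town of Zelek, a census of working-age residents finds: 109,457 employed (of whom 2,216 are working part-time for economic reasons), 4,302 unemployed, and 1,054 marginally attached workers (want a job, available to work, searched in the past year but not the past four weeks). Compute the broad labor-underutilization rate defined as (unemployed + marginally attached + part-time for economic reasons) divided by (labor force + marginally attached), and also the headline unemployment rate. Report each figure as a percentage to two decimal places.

Labor force = 109,457 + 4,302 = 113,759.
Numerator = 4,302 + 1,054 + 2,216 = 7,572.
Denominator = 113,759 + 1,054 = 114,813.
Broad rate = 7,572 / 114,813 = 6.60%.
Headline unemployment rate = 4,302 / 113,759 = 3.78%.

Broad underutilization rate ≈ 6.60%; headline unemployment rate ≈ 3.78%.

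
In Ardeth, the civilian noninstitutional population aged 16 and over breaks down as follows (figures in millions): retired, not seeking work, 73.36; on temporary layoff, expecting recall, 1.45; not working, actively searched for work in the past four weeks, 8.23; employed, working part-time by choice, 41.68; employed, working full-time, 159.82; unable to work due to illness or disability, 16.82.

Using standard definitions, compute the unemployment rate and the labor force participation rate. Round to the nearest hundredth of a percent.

Unemployment rate ≈ 4.58%; labor force participation rate ≈ 70.08%.

Employed = 41.68 + 159.82 = 201.50 million.
Unemployed = 1.45 + 8.23 = 9.68 million (jobless and actively searching, or on temporary layoff).
Labor force = 201.50 + 9.68 = 211.18 million.
Not in labor force = 73.36 + 16.82 = 90.18 million (those not working and not actively searching are outside the labor force).
Civilian working-age population = 211.18 + 90.18 = 301.36 million.
Unemployment rate = 9.68 / 211.18 = 4.58%.
Labor force participation rate = 211.18 / 301.36 = 70.08%.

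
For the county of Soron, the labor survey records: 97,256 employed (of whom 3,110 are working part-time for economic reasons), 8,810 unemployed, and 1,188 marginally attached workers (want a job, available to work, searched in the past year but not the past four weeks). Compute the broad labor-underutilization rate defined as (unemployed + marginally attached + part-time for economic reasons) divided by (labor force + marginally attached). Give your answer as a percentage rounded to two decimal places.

Labor force = 97,256 + 8,810 = 106,066.
Numerator = 8,810 + 1,188 + 3,110 = 13,108.
Denominator = 106,066 + 1,188 = 107,254.
Broad rate = 13,108 / 107,254 = 12.22%.

Broad underutilization rate ≈ 12.22%.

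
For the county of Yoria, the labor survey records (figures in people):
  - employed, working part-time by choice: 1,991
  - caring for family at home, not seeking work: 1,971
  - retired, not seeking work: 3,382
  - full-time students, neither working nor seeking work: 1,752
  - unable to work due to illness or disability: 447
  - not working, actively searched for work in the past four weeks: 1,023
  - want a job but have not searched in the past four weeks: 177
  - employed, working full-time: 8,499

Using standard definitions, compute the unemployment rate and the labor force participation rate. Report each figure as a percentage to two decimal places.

Unemployment rate ≈ 8.89%; labor force participation rate ≈ 59.83%.

Employed = 1,991 + 8,499 = 10,490.
Unemployed = 1,023.
Labor force = 10,490 + 1,023 = 11,513.
Not in labor force = 1,971 + 3,382 + 1,752 + 447 + 177 = 7,729 (those not working and not actively searching are outside the labor force — including those who want a job but have given up searching).
Civilian working-age population = 11,513 + 7,729 = 19,242.
Unemployment rate = 1,023 / 11,513 = 8.89%.
Labor force participation rate = 11,513 / 19,242 = 59.83%.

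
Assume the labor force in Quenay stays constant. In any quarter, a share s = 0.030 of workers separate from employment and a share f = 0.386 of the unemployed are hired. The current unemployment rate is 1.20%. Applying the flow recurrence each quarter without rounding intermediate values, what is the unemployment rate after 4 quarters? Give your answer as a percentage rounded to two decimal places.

Unemployment rate after four quarters ≈ 6.51%.

With a fixed labor force, u_{t+1} = u_t + s·(1−u_t) − f·u_t = u_t·(1−s−f) + s.
Here 1−s−f = 0.584 and s = 0.030.
u_1 = 0.012000 × 0.584 + 0.030 = 0.037008.
u_2 = 0.037008 × 0.584 + 0.030 = 0.051613.
u_3 = 0.051613 × 0.584 + 0.030 = 0.060142.
u_4 = 0.060142 × 0.584 + 0.030 = 0.065123.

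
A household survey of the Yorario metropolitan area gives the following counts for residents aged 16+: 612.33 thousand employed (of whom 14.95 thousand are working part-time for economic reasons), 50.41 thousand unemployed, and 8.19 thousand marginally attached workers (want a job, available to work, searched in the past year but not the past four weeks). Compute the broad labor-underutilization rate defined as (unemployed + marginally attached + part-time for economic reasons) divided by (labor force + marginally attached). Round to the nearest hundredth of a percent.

Broad underutilization rate ≈ 10.96%.

Labor force = 612.33 + 50.41 = 662.74 thousand.
Numerator = 50.41 + 8.19 + 14.95 = 73.55 thousand.
Denominator = 662.74 + 8.19 = 670.93 thousand.
Broad rate = 73.55 / 670.93 = 10.96%.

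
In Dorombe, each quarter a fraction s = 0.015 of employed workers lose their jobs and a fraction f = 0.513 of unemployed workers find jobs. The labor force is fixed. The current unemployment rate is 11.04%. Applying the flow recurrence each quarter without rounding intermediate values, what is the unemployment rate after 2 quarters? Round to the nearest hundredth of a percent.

With a fixed labor force, u_{t+1} = u_t + s·(1−u_t) − f·u_t = u_t·(1−s−f) + s.
Here 1−s−f = 0.472 and s = 0.015.
u_1 = 0.110400 × 0.472 + 0.015 = 0.067109.
u_2 = 0.067109 × 0.472 + 0.015 = 0.046675.

Unemployment rate after two quarters ≈ 4.67%.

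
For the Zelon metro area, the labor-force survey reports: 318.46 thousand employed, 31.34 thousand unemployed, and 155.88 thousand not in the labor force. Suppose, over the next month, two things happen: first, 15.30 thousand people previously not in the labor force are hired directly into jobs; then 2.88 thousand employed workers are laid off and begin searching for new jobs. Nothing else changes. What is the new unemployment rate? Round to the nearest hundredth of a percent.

Initially, labor force = 318.46 + 31.34 = 349.80 thousand, so u = 31.34/349.80 = 8.96%.
After the first change, employed and labor force both rise by 15.30; unemployed unchanged → E = 333.76, U = 31.34, labor force = 365.10 thousand.
After the second change, employed falls and unemployed rises by 2.88; labor force unchanged → E = 330.88, U = 34.22, labor force = 365.10 thousand.
New unemployment rate = 34.22 / 365.10 = 9.37%.

New unemployment rate ≈ 9.37%.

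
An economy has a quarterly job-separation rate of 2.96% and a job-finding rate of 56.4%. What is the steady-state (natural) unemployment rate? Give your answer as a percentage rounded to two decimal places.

Steady-state unemployment rate ≈ 4.99%.

At steady state the flows balance: s·E = f·U, so U/(E+U) = s/(s+f).
u* = 2.96 / (2.96 + 56.4) = 2.96 / 59.36 = 4.99%.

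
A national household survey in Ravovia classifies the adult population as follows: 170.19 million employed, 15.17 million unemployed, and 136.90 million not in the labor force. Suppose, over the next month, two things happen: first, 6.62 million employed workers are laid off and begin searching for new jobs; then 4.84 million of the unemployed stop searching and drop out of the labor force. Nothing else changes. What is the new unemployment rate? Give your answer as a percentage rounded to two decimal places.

Initially, labor force = 170.19 + 15.17 = 185.36 million, so u = 15.17/185.36 = 8.18%.
After the first change, employed falls and unemployed rises by 6.62; labor force unchanged → E = 163.57, U = 21.79, labor force = 185.36 million.
After the second change, unemployed and labor force both fall by 4.84 → E = 163.57, U = 16.95, labor force = 180.52 million.
New unemployment rate = 16.95 / 180.52 = 9.39%.

New unemployment rate ≈ 9.39%.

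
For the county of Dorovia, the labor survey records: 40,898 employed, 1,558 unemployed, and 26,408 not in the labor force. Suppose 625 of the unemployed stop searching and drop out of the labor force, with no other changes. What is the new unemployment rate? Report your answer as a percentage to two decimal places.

New unemployment rate ≈ 2.23%.

Initially, labor force = 40,898 + 1,558 = 42,456, so u = 1,558/42,456 = 3.67%.
After the change, unemployed and labor force both fall by 625 → E = 40,898, U = 933, labor force = 41,831.
New unemployment rate = 933 / 41,831 = 2.23%.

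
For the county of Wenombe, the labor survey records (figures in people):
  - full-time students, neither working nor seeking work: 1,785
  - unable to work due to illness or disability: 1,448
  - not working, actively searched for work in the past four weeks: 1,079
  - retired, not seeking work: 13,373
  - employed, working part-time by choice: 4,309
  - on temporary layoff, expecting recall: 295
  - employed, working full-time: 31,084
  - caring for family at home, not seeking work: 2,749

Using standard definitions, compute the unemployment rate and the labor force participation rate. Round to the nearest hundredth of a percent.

Unemployment rate ≈ 3.74%; labor force participation rate ≈ 65.51%.

Employed = 4,309 + 31,084 = 35,393.
Unemployed = 1,079 + 295 = 1,374 (jobless and actively searching, or on temporary layoff).
Labor force = 35,393 + 1,374 = 36,767.
Not in labor force = 1,785 + 1,448 + 13,373 + 2,749 = 19,355 (those not working and not actively searching are outside the labor force).
Civilian working-age population = 36,767 + 19,355 = 56,122.
Unemployment rate = 1,374 / 36,767 = 3.74%.
Labor force participation rate = 36,767 / 56,122 = 65.51%.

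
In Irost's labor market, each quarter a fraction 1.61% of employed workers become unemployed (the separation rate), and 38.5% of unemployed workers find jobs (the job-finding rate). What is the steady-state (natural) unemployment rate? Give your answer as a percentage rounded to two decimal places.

At steady state the flows balance: s·E = f·U, so U/(E+U) = s/(s+f).
u* = 1.61 / (1.61 + 38.5) = 1.61 / 40.11 = 4.01%.

Steady-state unemployment rate ≈ 4.01%.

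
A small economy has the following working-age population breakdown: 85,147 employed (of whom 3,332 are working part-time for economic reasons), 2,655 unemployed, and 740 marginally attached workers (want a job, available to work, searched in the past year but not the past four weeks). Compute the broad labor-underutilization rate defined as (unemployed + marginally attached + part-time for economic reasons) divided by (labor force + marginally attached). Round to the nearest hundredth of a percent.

Labor force = 85,147 + 2,655 = 87,802.
Numerator = 2,655 + 740 + 3,332 = 6,727.
Denominator = 87,802 + 740 = 88,542.
Broad rate = 6,727 / 88,542 = 7.60%.

Broad underutilization rate ≈ 7.60%.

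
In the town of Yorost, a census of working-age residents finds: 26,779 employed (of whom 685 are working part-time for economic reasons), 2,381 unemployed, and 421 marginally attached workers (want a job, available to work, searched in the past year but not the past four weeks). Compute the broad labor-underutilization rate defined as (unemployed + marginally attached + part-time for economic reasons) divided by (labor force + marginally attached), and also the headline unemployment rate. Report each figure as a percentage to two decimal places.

Labor force = 26,779 + 2,381 = 29,160.
Numerator = 2,381 + 421 + 685 = 3,487.
Denominator = 29,160 + 421 = 29,581.
Broad rate = 3,487 / 29,581 = 11.79%.
Headline unemployment rate = 2,381 / 29,160 = 8.17%.

Broad underutilization rate ≈ 11.79%; headline unemployment rate ≈ 8.17%.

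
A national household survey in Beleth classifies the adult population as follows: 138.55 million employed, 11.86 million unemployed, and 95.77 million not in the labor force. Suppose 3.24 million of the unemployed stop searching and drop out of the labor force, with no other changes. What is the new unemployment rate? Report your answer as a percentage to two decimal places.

Initially, labor force = 138.55 + 11.86 = 150.41 million, so u = 11.86/150.41 = 7.89%.
After the change, unemployed and labor force both fall by 3.24 → E = 138.55, U = 8.62, labor force = 147.17 million.
New unemployment rate = 8.62 / 147.17 = 5.86%.

New unemployment rate ≈ 5.86%.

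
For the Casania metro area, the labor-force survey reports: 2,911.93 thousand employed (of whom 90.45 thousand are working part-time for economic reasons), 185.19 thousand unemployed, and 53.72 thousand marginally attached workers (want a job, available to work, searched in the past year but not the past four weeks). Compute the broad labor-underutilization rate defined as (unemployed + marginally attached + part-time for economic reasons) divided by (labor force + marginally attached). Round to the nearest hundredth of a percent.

Labor force = 2,911.93 + 185.19 = 3,097.12 thousand.
Numerator = 185.19 + 53.72 + 90.45 = 329.36 thousand.
Denominator = 3,097.12 + 53.72 = 3,150.84 thousand.
Broad rate = 329.36 / 3,150.84 = 10.45%.

Broad underutilization rate ≈ 10.45%.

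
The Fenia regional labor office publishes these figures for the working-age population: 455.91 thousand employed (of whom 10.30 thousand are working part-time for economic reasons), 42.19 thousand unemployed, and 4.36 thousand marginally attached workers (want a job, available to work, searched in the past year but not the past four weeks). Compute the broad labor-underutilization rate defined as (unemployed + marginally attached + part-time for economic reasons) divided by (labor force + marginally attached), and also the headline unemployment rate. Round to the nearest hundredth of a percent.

Labor force = 455.91 + 42.19 = 498.10 thousand.
Numerator = 42.19 + 4.36 + 10.30 = 56.85 thousand.
Denominator = 498.10 + 4.36 = 502.46 thousand.
Broad rate = 56.85 / 502.46 = 11.31%.
Headline unemployment rate = 42.19 / 498.10 = 8.47%.

Broad underutilization rate ≈ 11.31%; headline unemployment rate ≈ 8.47%.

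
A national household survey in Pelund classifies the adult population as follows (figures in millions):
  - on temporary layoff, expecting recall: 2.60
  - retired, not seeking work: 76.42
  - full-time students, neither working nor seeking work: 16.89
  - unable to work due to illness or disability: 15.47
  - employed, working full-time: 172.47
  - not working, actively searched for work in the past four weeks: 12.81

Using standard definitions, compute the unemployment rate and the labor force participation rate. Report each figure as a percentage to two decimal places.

Unemployment rate ≈ 8.20%; labor force participation rate ≈ 63.33%.

Employed = 172.47 million.
Unemployed = 2.60 + 12.81 = 15.41 million (jobless and actively searching, or on temporary layoff).
Labor force = 172.47 + 15.41 = 187.88 million.
Not in labor force = 76.42 + 16.89 + 15.47 = 108.78 million (those not working and not actively searching are outside the labor force).
Civilian working-age population = 187.88 + 108.78 = 296.66 million.
Unemployment rate = 15.41 / 187.88 = 8.20%.
Labor force participation rate = 187.88 / 296.66 = 63.33%.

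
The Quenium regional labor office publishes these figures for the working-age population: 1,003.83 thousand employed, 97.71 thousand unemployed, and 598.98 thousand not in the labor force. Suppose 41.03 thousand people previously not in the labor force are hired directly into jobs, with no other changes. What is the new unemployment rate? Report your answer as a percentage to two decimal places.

Initially, labor force = 1,003.83 + 97.71 = 1,101.54 thousand, so u = 97.71/1,101.54 = 8.87%.
After the change, employed and labor force both rise by 41.03; unemployed unchanged → E = 1,044.86, U = 97.71, labor force = 1,142.57 thousand.
New unemployment rate = 97.71 / 1,142.57 = 8.55%.

New unemployment rate ≈ 8.55%.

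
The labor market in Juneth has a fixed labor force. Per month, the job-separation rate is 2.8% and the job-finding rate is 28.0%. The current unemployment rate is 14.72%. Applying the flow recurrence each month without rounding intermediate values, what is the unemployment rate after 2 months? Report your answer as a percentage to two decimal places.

Unemployment rate after two months ≈ 11.79%.

With a fixed labor force, u_{t+1} = u_t + s·(1−u_t) − f·u_t = u_t·(1−s−f) + s.
Here 1−s−f = 0.692 and s = 0.028.
u_1 = 0.147200 × 0.692 + 0.028 = 0.129862.
u_2 = 0.129862 × 0.692 + 0.028 = 0.117865.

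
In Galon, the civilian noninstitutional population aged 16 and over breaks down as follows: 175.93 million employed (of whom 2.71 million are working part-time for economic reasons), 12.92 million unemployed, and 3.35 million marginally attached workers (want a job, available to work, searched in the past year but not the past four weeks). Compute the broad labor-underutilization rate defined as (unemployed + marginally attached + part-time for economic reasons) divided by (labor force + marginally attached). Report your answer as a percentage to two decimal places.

Labor force = 175.93 + 12.92 = 188.85 million.
Numerator = 12.92 + 3.35 + 2.71 = 18.98 million.
Denominator = 188.85 + 3.35 = 192.20 million.
Broad rate = 18.98 / 192.20 = 9.88%.

Broad underutilization rate ≈ 9.88%.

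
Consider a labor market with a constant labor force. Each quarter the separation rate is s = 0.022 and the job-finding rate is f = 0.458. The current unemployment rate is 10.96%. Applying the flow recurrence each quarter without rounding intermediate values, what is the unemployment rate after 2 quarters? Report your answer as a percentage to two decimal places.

Unemployment rate after two quarters ≈ 6.31%.

With a fixed labor force, u_{t+1} = u_t + s·(1−u_t) − f·u_t = u_t·(1−s−f) + s.
Here 1−s−f = 0.520 and s = 0.022.
u_1 = 0.109600 × 0.520 + 0.022 = 0.078992.
u_2 = 0.078992 × 0.520 + 0.022 = 0.063076.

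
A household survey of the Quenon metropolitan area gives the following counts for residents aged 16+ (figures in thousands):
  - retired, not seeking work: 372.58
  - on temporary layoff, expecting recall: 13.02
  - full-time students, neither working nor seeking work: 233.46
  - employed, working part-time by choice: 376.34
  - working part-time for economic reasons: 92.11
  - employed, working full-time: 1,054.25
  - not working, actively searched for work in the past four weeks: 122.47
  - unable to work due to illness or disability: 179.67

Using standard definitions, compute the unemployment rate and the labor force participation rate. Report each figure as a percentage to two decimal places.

Employed = 376.34 + 92.11 + 1,054.25 = 1,522.70 thousand (anyone who worked, including part-time for economic reasons, counts as employed).
Unemployed = 13.02 + 122.47 = 135.49 thousand (jobless and actively searching, or on temporary layoff).
Labor force = 1,522.70 + 135.49 = 1,658.19 thousand.
Not in labor force = 372.58 + 233.46 + 179.67 = 785.71 thousand (those not working and not actively searching are outside the labor force).
Civilian working-age population = 1,658.19 + 785.71 = 2,443.90 thousand.
Unemployment rate = 135.49 / 1,658.19 = 8.17%.
Labor force participation rate = 1,658.19 / 2,443.90 = 67.85%.

Unemployment rate ≈ 8.17%; labor force participation rate ≈ 67.85%.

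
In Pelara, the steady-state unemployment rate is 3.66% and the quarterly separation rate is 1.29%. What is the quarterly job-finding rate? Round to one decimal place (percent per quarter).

From u* = s/(s+f): f = s·(1−u)/u.
f = 1.29 × (1 − 0.0366) / 0.0366 = 1.2428 / 0.0366 ≈ 34.0% per quarter.

Job-finding rate ≈ 34.0% per quarter.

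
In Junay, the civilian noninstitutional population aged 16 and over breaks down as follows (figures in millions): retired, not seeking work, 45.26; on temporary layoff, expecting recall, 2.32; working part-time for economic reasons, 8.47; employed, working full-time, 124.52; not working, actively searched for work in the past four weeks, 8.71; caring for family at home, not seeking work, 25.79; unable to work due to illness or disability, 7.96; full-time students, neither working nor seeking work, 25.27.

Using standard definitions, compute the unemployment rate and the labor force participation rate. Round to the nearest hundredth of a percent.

Unemployment rate ≈ 7.66%; labor force participation rate ≈ 58.00%.

Employed = 8.47 + 124.52 = 132.99 million (anyone who worked, including part-time for economic reasons, counts as employed).
Unemployed = 2.32 + 8.71 = 11.03 million (jobless and actively searching, or on temporary layoff).
Labor force = 132.99 + 11.03 = 144.02 million.
Not in labor force = 45.26 + 25.79 + 7.96 + 25.27 = 104.28 million (those not working and not actively searching are outside the labor force).
Civilian working-age population = 144.02 + 104.28 = 248.30 million.
Unemployment rate = 11.03 / 144.02 = 7.66%.
Labor force participation rate = 144.02 / 248.30 = 58.00%.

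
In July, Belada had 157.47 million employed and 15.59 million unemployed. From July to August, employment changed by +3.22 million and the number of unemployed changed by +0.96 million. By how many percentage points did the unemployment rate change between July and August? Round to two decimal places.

The unemployment rate changed by +0.33 percentage points.

July: labor force = 157.47 + 15.59 = 173.06; u = 15.59/173.06 = 9.01%.
August: labor force = 160.69 + 16.55 = 177.24; u = 16.55/177.24 = 9.34%.
Change = 9.34% − 9.01% = +0.33 pp.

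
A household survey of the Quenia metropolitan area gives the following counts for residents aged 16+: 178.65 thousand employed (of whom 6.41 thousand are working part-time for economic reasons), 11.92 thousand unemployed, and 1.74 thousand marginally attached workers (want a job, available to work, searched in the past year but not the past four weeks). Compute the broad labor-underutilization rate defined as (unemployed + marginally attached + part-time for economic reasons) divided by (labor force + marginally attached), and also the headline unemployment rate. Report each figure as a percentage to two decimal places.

Broad underutilization rate ≈ 10.44%; headline unemployment rate ≈ 6.25%.

Labor force = 178.65 + 11.92 = 190.57 thousand.
Numerator = 11.92 + 1.74 + 6.41 = 20.07 thousand.
Denominator = 190.57 + 1.74 = 192.31 thousand.
Broad rate = 20.07 / 192.31 = 10.44%.
Headline unemployment rate = 11.92 / 190.57 = 6.25%.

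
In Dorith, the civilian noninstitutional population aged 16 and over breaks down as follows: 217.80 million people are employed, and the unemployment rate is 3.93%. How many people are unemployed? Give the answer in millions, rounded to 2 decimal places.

About 8.91 million are unemployed.

Let U be the number unemployed. The labor force is E + U, and U/(E+U) = 0.0393.
So U = 0.0393 × 217.80 / (1 − 0.0393) = 8.5595 / 0.9607 ≈ 8.91 million.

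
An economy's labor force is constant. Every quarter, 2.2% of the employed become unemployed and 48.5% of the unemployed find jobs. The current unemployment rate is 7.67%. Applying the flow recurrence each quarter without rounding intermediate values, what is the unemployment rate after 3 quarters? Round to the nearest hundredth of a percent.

Unemployment rate after three quarters ≈ 4.74%.

With a fixed labor force, u_{t+1} = u_t + s·(1−u_t) − f·u_t = u_t·(1−s−f) + s.
Here 1−s−f = 0.493 and s = 0.022.
u_1 = 0.076700 × 0.493 + 0.022 = 0.059813.
u_2 = 0.059813 × 0.493 + 0.022 = 0.051488.
u_3 = 0.051488 × 0.493 + 0.022 = 0.047384.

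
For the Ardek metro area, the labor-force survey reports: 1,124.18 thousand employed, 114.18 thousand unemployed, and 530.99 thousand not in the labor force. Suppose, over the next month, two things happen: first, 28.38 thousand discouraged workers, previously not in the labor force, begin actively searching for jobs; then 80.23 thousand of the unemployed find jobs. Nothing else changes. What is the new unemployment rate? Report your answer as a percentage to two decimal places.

Initially, labor force = 1,124.18 + 114.18 = 1,238.36 thousand, so u = 114.18/1,238.36 = 9.22%.
After the first change, unemployed and labor force both rise by 28.38 → E = 1,124.18, U = 142.56, labor force = 1,266.74 thousand.
After the second change, unemployed falls and employed rises by 80.23; labor force unchanged → E = 1,204.41, U = 62.33, labor force = 1,266.74 thousand.
New unemployment rate = 62.33 / 1,266.74 = 4.92%.

New unemployment rate ≈ 4.92%.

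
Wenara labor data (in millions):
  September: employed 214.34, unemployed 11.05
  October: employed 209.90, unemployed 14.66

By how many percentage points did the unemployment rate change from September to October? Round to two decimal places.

The unemployment rate changed by +1.63 percentage points.

September: labor force = 214.34 + 11.05 = 225.39; u = 11.05/225.39 = 4.90%.
October: labor force = 209.90 + 14.66 = 224.56; u = 14.66/224.56 = 6.53%.
Change = 6.53% − 4.90% = +1.63 pp.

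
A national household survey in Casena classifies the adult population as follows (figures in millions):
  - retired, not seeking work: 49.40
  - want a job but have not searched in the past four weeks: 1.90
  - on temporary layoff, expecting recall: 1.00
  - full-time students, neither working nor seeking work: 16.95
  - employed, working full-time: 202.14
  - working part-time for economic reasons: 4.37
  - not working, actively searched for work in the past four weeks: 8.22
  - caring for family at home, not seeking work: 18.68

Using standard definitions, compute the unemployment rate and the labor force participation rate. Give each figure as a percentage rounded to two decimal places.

Employed = 202.14 + 4.37 = 206.51 million (anyone who worked, including part-time for economic reasons, counts as employed).
Unemployed = 1.00 + 8.22 = 9.22 million (jobless and actively searching, or on temporary layoff).
Labor force = 206.51 + 9.22 = 215.73 million.
Not in labor force = 49.40 + 1.90 + 16.95 + 18.68 = 86.93 million (those not working and not actively searching are outside the labor force — including those who want a job but have given up searching).
Civilian working-age population = 215.73 + 86.93 = 302.66 million.
Unemployment rate = 9.22 / 215.73 = 4.27%.
Labor force participation rate = 215.73 / 302.66 = 71.28%.

Unemployment rate ≈ 4.27%; labor force participation rate ≈ 71.28%.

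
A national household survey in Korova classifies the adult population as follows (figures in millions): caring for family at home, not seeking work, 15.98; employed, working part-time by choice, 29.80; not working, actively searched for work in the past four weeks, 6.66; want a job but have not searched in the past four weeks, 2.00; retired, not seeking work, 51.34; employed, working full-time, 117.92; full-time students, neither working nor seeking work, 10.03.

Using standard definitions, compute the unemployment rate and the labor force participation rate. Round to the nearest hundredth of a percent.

Unemployment rate ≈ 4.31%; labor force participation rate ≈ 66.05%.

Employed = 29.80 + 117.92 = 147.72 million.
Unemployed = 6.66 million.
Labor force = 147.72 + 6.66 = 154.38 million.
Not in labor force = 15.98 + 2.00 + 51.34 + 10.03 = 79.35 million (those not working and not actively searching are outside the labor force — including those who want a job but have given up searching).
Civilian working-age population = 154.38 + 79.35 = 233.73 million.
Unemployment rate = 6.66 / 154.38 = 4.31%.
Labor force participation rate = 154.38 / 233.73 = 66.05%.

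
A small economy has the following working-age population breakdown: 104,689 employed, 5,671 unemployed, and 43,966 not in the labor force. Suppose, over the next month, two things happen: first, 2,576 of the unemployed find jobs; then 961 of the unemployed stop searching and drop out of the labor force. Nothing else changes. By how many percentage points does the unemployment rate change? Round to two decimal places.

The unemployment rate changes by −3.19 percentage points.

Initially, labor force = 104,689 + 5,671 = 110,360, so u = 5,671/110,360 = 5.14%.
After the first change, unemployed falls and employed rises by 2,576; labor force unchanged → E = 107,265, U = 3,095, labor force = 110,360.
After the second change, unemployed and labor force both fall by 961 → E = 107,265, U = 2,134, labor force = 109,399.
New unemployment rate = 2,134 / 109,399 = 1.95%.
Change = 1.95% − 5.14% = −3.19 percentage points.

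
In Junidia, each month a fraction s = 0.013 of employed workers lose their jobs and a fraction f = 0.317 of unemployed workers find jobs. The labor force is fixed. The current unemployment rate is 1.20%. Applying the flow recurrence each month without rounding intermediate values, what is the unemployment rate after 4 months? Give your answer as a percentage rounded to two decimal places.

Unemployment rate after four months ≈ 3.39%.

With a fixed labor force, u_{t+1} = u_t + s·(1−u_t) − f·u_t = u_t·(1−s−f) + s.
Here 1−s−f = 0.670 and s = 0.013.
u_1 = 0.012000 × 0.670 + 0.013 = 0.021040.
u_2 = 0.021040 × 0.670 + 0.013 = 0.027097.
u_3 = 0.027097 × 0.670 + 0.013 = 0.031155.
u_4 = 0.031155 × 0.670 + 0.013 = 0.033874.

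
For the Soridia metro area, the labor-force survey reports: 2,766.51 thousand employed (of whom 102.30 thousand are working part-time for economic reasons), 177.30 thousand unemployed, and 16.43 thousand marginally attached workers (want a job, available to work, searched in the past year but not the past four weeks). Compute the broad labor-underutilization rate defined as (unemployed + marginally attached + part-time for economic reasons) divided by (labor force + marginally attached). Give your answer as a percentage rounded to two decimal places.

Broad underutilization rate ≈ 10.00%.

Labor force = 2,766.51 + 177.30 = 2,943.81 thousand.
Numerator = 177.30 + 16.43 + 102.30 = 296.03 thousand.
Denominator = 2,943.81 + 16.43 = 2,960.24 thousand.
Broad rate = 296.03 / 2,960.24 = 10.00%.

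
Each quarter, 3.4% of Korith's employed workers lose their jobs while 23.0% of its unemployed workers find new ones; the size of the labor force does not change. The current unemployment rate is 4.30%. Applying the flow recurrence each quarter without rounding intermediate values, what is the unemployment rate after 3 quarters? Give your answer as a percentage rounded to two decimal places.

Unemployment rate after three quarters ≈ 9.46%.

With a fixed labor force, u_{t+1} = u_t + s·(1−u_t) − f·u_t = u_t·(1−s−f) + s.
Here 1−s−f = 0.736 and s = 0.034.
u_1 = 0.043000 × 0.736 + 0.034 = 0.065648.
u_2 = 0.065648 × 0.736 + 0.034 = 0.082317.
u_3 = 0.082317 × 0.736 + 0.034 = 0.094585.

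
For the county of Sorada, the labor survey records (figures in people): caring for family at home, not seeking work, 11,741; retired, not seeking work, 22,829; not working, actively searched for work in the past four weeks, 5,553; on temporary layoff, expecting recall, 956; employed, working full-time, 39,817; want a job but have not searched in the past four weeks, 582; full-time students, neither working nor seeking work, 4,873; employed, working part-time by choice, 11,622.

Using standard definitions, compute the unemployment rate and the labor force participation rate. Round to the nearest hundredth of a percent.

Unemployment rate ≈ 11.23%; labor force participation rate ≈ 59.15%.

Employed = 39,817 + 11,622 = 51,439.
Unemployed = 5,553 + 956 = 6,509 (jobless and actively searching, or on temporary layoff).
Labor force = 51,439 + 6,509 = 57,948.
Not in labor force = 11,741 + 22,829 + 582 + 4,873 = 40,025 (those not working and not actively searching are outside the labor force — including those who want a job but have given up searching).
Civilian working-age population = 57,948 + 40,025 = 97,973.
Unemployment rate = 6,509 / 57,948 = 11.23%.
Labor force participation rate = 57,948 / 97,973 = 59.15%.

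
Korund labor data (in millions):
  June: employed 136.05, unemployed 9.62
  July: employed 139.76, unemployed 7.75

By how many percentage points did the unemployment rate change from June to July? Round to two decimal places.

June: labor force = 136.05 + 9.62 = 145.67; u = 9.62/145.67 = 6.60%.
July: labor force = 139.76 + 7.75 = 147.51; u = 7.75/147.51 = 5.25%.
Change = 5.25% − 6.60% = −1.35 pp.

The unemployment rate changed by −1.35 percentage points.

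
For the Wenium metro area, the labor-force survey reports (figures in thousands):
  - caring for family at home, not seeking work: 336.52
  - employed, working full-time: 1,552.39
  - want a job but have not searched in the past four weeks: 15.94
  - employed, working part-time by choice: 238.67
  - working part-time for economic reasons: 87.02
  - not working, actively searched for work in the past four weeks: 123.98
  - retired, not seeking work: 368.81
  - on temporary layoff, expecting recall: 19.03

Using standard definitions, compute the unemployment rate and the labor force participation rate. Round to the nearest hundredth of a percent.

Employed = 1,552.39 + 238.67 + 87.02 = 1,878.08 thousand (anyone who worked, including part-time for economic reasons, counts as employed).
Unemployed = 123.98 + 19.03 = 143.01 thousand (jobless and actively searching, or on temporary layoff).
Labor force = 1,878.08 + 143.01 = 2,021.09 thousand.
Not in labor force = 336.52 + 15.94 + 368.81 = 721.27 thousand (those not working and not actively searching are outside the labor force — including those who want a job but have given up searching).
Civilian working-age population = 2,021.09 + 721.27 = 2,742.36 thousand.
Unemployment rate = 143.01 / 2,021.09 = 7.08%.
Labor force participation rate = 2,021.09 / 2,742.36 = 73.70%.

Unemployment rate ≈ 7.08%; labor force participation rate ≈ 73.70%.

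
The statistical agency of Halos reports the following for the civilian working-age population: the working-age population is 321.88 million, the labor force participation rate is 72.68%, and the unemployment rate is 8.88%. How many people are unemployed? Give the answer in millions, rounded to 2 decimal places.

About 20.77 million are unemployed.

Labor force = 0.7268 × 321.88 = 233.94 million.
Unemployed = 0.0888 × 233.94 ≈ 20.77 million.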